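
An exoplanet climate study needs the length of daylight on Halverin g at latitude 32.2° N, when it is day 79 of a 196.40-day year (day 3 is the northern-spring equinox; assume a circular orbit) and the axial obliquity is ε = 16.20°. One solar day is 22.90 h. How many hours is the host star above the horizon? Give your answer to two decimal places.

Solar longitude: L_s = 360° × (79 − 3)/196.40 = 139.308°.
sin δ = sin 16.20° × sin 139.308° = 0.18190, so δ = +10.481°.
cos h₀ = −tan ϕ · tan δ = −tan(+32.2°) × tan(+10.481°) = -0.1165, so h₀ = 1.6876 rad = 96.69°.
Daylight = 2h₀/(2π) × 22.90 h = (1.6876/π) × 22.90 = 12.30 h.

12.30 h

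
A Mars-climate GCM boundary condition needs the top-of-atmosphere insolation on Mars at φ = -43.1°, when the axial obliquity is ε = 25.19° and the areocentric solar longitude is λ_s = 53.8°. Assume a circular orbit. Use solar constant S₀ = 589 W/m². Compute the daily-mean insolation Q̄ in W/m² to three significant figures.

sin δ = sin 25.19° × sin 53.8° = 0.34346, so δ = +20.088°.
cos H₀ = −tan(-43.1°) tan(+20.088°) = 0.3422, H₀ = 1.2215 rad.
Bracket: H₀ sin φ sin δ + cos φ cos δ sin H₀ = 1.2215×-0.68327×0.34346 + 0.73016×0.93917×0.93962 = -0.286657 + 0.644339 = 0.357682.
Q̄ = (S₀/π) × [bracket] = (589/π) × 0.357682 = 67.06 W/m².

Q̄ ≈ 67.1 W/m²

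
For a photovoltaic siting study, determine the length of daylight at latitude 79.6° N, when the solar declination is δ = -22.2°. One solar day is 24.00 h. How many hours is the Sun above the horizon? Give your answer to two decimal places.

cos H₀ = −tan φ · tan δ = 2.2235 ≥ 1, so the Sun never rises (polar night) and H₀ = 0.
Daylight = 2H₀/(2π) × 24.00 h = (0.0000/π) × 24.00 = 0.00 h.

0.00 h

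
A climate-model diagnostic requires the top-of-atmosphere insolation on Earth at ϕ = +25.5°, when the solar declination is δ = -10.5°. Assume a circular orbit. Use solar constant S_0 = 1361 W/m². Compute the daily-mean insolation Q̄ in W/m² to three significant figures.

Q̄ ≈ 333 W/m²

cos h₀ = −tan(+25.5°) tan(-10.500°) = 0.0884, h₀ = 1.4823 rad.
Bracket: h₀ sin ϕ sin δ + cos ϕ cos δ sin h₀ = 1.4823×0.43051×-0.18224 + 0.90259×0.98325×0.99608 = -0.116296 + 0.883993 = 0.767697.
Q̄ = (S_0/π) × [bracket] = (1361/π) × 0.767697 = 332.6 W/m².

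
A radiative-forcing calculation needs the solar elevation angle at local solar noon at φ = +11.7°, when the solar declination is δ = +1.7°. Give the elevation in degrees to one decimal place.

At local noon the hour angle is zero, so the zenith angle equals |φ − δ| = |+11.7° − (+1.700°)| = 10.000°.
Elevation = 90° − 10.000° = 80.0°.

80.0°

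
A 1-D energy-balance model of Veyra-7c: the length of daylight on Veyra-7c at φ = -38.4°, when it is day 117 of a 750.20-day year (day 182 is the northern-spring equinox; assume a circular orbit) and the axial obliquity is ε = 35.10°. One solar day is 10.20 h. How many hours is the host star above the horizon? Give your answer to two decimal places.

Solar longitude: λ_s = 360° × (117 − 182)/750.20 = -31.192°, i.e. -31.192° + 360° = 328.808°.
sin δ = sin 35.10° × sin 328.808° = -0.29780, so δ = -17.325°.
cos H₀ = −tan φ · tan δ = −tan(-38.4°) × tan(-17.325°) = -0.2472, so H₀ = 1.8206 rad = 104.31°.
Daylight = 2H₀/(2π) × 10.20 h = (1.8206/π) × 10.20 = 5.91 h.

5.91 h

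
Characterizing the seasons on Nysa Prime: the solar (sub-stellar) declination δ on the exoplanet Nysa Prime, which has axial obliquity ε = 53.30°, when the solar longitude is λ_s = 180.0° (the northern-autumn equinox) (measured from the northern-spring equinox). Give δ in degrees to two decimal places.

δ = +0.00°

sin δ = sin ε · sin λ_s = sin 53.30° × sin 180.0° = 0.000000.
δ = arcsin(0.000000) = +0.00°.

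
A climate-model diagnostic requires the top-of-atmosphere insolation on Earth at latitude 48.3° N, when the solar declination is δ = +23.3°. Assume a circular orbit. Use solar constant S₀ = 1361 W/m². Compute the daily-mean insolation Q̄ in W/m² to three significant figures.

Q̄ ≈ 497 W/m²

cos H₀ = −tan(+48.3°) tan(+23.300°) = -0.4834, H₀ = 2.0753 rad.
Bracket: H₀ sin φ sin δ + cos φ cos δ sin H₀ = 2.0753×0.74664×0.39555 + 0.66523×0.91845×0.87542 = 0.612906 + 0.534865 = 1.147771.
Q̄ = (S₀/π) × [bracket] = (1361/π) × 1.147771 = 497.2 W/m².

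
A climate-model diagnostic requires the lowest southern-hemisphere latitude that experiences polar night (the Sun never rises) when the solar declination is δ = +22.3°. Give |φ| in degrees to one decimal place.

|φ| = 67.7°

Polar night requires cos H₀ = −tan φ tan δ ≥ 1, i.e. tan φ tan δ ≤ −1.
The boundary is |tan φ| · |tan δ| = 1, so |φ| = 90° − |δ| = 90° − 22.3° = 67.7° in the southern hemisphere.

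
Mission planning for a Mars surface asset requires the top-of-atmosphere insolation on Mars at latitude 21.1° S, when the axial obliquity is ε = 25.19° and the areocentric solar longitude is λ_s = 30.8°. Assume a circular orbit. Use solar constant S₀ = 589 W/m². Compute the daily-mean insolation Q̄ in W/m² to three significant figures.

sin δ = sin 25.19° × sin 30.8° = 0.21794, so δ = +12.588°.
cos H₀ = −tan(-21.1°) tan(+12.588°) = 0.0862, H₀ = 1.4845 rad.
Bracket: H₀ sin φ sin δ + cos φ cos δ sin H₀ = 1.4845×-0.36000×0.21794 + 0.93295×0.97596×0.99628 = -0.116471 + 0.907135 = 0.790664.
Q̄ = (S₀/π) × [bracket] = (589/π) × 0.790664 = 148.2 W/m².

Q̄ ≈ 148 W/m²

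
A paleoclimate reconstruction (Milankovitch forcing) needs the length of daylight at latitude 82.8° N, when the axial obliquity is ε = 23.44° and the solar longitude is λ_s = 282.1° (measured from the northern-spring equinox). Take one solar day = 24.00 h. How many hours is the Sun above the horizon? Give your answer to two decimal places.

0.00 h

Solar declination: sin δ = sin ε · sin λ_s = sin 23.44° × sin 282.1° = -0.38895, so δ = -22.889°.
cos H₀ = −tan φ · tan δ = 3.3420 ≥ 1, so the Sun never rises (polar night) and H₀ = 0.
Daylight = 2H₀/(2π) × 24.00 h = (0.0000/π) × 24.00 = 0.00 h.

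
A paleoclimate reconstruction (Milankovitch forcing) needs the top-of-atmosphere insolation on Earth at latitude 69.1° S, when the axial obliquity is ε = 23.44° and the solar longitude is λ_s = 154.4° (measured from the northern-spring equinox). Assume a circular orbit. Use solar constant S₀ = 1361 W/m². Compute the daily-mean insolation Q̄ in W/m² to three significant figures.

Solar declination: sin δ = sin ε · sin λ_s = sin 23.44° × sin 154.4° = 0.17188, so δ = +9.897°.
cos H₀ = −tan(-69.1°) tan(+9.897°) = 0.4569, H₀ = 1.0963 rad.
Bracket: H₀ sin φ sin δ + cos φ cos δ sin H₀ = 1.0963×-0.93420×0.17188 + 0.35674×0.98512×0.88952 = -0.176033 + 0.312606 = 0.136573.
Q̄ = (S₀/π) × [bracket] = (1361/π) × 0.136573 = 59.17 W/m².

Q̄ ≈ 59.2 W/m²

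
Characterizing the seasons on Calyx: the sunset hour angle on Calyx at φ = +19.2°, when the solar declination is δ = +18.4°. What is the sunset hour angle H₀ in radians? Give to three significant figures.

H₀ = 1.69 rad

cos H₀ = −tan φ · tan δ = −tan(+19.2°) × tan(+18.400°) = -0.1158, so H₀ = 1.6869 rad = 96.65°.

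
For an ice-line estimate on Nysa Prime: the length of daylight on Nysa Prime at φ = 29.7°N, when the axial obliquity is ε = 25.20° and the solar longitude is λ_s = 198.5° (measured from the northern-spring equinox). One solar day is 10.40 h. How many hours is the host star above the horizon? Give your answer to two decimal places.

4.94 h

Solar declination: sin δ = sin ε · sin λ_s = sin 25.20° × sin 198.5° = -0.13510, so δ = -7.765°.
cos H₀ = −tan φ · tan δ = −tan(+29.7°) × tan(-7.765°) = 0.0778, so H₀ = 1.4929 rad = 85.54°.
Daylight = 2H₀/(2π) × 10.40 h = (1.4929/π) × 10.40 = 4.94 h.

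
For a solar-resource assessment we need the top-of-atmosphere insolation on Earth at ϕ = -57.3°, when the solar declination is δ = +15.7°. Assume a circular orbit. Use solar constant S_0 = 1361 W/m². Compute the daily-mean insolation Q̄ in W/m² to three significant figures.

cos h₀ = −tan(-57.3°) tan(+15.700°) = 0.4378, h₀ = 1.1176 rad.
Bracket: h₀ sin ϕ sin δ + cos ϕ cos δ sin h₀ = 1.1176×-0.84151×0.27060 + 0.54024×0.96269×0.89905 = -0.254492 + 0.467581 = 0.213089.
Q̄ = (S_0/π) × [bracket] = (1361/π) × 0.213089 = 92.31 W/m².

Q̄ ≈ 92.3 W/m²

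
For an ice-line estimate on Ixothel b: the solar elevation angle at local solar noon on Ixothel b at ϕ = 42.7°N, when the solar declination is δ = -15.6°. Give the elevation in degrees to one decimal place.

At local noon the hour angle is zero, so the zenith angle equals |ϕ − δ| = |+42.7° − (-15.600°)| = 58.300°.
Elevation = 90° − 58.300° = 31.7°.

31.7°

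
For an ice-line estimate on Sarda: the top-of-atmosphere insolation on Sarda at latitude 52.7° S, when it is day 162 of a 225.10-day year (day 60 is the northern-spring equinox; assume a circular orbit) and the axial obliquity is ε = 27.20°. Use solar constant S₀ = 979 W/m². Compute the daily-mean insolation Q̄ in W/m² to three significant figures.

Q̄ ≈ 138 W/m²

Solar longitude: λ_s = 360° × (162 − 60)/225.10 = 163.127°.
sin δ = sin 27.20° × sin 163.127° = 0.13267, so δ = +7.624°.
cos H₀ = −tan(-52.7°) tan(+7.624°) = 0.1757, H₀ = 1.3942 rad.
Bracket: H₀ sin φ sin δ + cos φ cos δ sin H₀ = 1.3942×-0.79547×0.13267 + 0.60599×0.99116×0.98444 = -0.147137 + 0.591287 = 0.444150.
Q̄ = (S₀/π) × [bracket] = (979/π) × 0.444150 = 138.4 W/m².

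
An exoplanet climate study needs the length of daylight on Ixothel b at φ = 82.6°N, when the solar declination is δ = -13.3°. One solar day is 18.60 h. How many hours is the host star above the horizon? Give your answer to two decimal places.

cos H₀ = −tan φ · tan δ = 1.8201 ≥ 1, so the host star never rises (polar night) and H₀ = 0.
Daylight = 2H₀/(2π) × 18.60 h = (0.0000/π) × 18.60 = 0.00 h.

0.00 h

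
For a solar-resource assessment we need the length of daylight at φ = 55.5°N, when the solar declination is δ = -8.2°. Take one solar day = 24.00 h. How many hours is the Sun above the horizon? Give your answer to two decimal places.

cos H₀ = −tan φ · tan δ = −tan(+55.5°) × tan(-8.200°) = 0.2097, so H₀ = 1.3596 rad = 77.90°.
Daylight = 2H₀/(2π) × 24.00 h = (1.3596/π) × 24.00 = 10.39 h.

10.39 h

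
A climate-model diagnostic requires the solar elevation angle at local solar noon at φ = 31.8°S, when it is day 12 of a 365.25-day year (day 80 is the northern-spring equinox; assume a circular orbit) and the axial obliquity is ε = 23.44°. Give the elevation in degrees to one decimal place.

79.7°

Solar longitude: λ_s = 360° × (12 − 80)/365.25 = -67.023°, i.e. -67.023° + 360° = 292.977°.
sin δ = sin 23.44° × sin 292.977° = -0.36623, so δ = -21.483°.
At local noon the hour angle is zero, so the zenith angle equals |φ − δ| = |-31.8° − (-21.483°)| = 10.317°.
Elevation = 90° − 10.317° = 79.7°.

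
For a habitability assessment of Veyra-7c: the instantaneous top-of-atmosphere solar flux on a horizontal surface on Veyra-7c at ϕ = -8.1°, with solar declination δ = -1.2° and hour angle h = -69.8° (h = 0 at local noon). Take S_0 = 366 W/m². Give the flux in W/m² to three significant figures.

cos θ_z = sin ϕ sin δ + cos ϕ cos δ cos h = 0.002951 + 0.341778 = 0.344729.
Flux = S_0 · cos θ_z = 366 × 0.344729 = 126.2 W/m².

126 W/m²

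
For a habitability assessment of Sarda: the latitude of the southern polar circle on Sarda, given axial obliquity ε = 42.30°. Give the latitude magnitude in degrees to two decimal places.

47.70°

The polar circle is the lowest latitude that experiences at least one full rotation of continuous darkness at the northern-summer solstice; it lies at |φ| = 90° − ε = 90° − 42.30° = 47.70°.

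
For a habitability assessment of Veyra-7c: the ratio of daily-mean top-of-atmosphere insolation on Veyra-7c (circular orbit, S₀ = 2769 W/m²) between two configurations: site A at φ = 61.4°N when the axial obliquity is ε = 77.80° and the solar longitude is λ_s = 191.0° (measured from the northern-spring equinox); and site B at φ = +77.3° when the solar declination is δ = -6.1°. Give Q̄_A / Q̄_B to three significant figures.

Q̄_A / Q̄_B ≈ 2.99

— Configuration A (φ=+61.4°):
Solar declination: sin δ = sin ε · sin λ_s = sin 77.80° × sin 191.0° = -0.18650, so δ = -10.749°.
cos H₀ = −tan(+61.4°) tan(-10.749°) = 0.3482, H₀ = 1.2152 rad.
Bracket: H₀ sin φ sin δ + cos φ cos δ sin H₀ = 1.2152×0.87798×-0.18650 + 0.47869×0.98246×0.93743 = -0.198981 + 0.440867 = 0.241886.
Q̄ = (S₀/π) × [bracket] = (2769/π) × 0.241886 = 213.20 W/m².
— Configuration B (φ=+77.3°):
cos H₀ = −tan(+77.3°) tan(-6.100°) = 0.4742, H₀ = 1.0767 rad.
Bracket: H₀ sin φ sin δ + cos φ cos δ sin H₀ = 1.0767×0.97553×-0.10626 + 0.21985×0.99434×0.88041 = -0.111611 + 0.192463 = 0.080852.
Q̄ = (S₀/π) × [bracket] = (2769/π) × 0.080852 = 71.263 W/m².
Ratio Q̄_A / Q̄_B = 213.20 / 71.263 = 2.992.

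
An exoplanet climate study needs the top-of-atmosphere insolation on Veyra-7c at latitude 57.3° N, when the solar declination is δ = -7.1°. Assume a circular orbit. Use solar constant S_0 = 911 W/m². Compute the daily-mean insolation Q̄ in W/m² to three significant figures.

Q̄ ≈ 111 W/m²

cos h₀ = −tan(+57.3°) tan(-7.100°) = 0.1940, h₀ = 1.3755 rad.
Bracket: h₀ sin ϕ sin δ + cos ϕ cos δ sin h₀ = 1.3755×0.84151×-0.12360 + 0.54024×0.99233×0.98100 = -0.143067 + 0.525911 = 0.382844.
Q̄ = (S_0/π) × [bracket] = (911/π) × 0.382844 = 111.0 W/m².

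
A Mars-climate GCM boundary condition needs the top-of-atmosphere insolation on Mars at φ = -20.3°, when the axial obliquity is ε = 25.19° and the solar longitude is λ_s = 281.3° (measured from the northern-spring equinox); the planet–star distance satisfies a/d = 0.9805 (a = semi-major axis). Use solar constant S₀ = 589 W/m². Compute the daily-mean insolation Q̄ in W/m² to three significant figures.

Q̄ ≈ 197 W/m²

Solar declination: sin δ = sin ε · sin λ_s = sin 25.19° × sin 281.3° = -0.41737, so δ = -24.669°.
cos H₀ = −tan(-20.3°) tan(-24.669°) = -0.1699, H₀ = 1.7415 rad.
Bracket: H₀ sin φ sin δ + cos φ cos δ sin H₀ = 1.7415×-0.34694×-0.41737 + 0.93789×0.90874×0.98546 = 0.252173 + 0.839906 = 1.092079.
Inverse-square distance factor (a/d)² = 0.9805² = 0.961380.
Q̄ = (S₀/π) × 0.961380 × [bracket] = (589/π) × 0.961380 × 1.092079 = 196.8 W/m².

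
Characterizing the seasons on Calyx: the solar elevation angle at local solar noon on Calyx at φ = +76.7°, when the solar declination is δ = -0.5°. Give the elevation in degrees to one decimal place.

12.8°

At local noon the hour angle is zero, so the zenith angle equals |φ − δ| = |+76.7° − (-0.500°)| = 77.200°.
Elevation = 90° − 77.200° = 12.8°.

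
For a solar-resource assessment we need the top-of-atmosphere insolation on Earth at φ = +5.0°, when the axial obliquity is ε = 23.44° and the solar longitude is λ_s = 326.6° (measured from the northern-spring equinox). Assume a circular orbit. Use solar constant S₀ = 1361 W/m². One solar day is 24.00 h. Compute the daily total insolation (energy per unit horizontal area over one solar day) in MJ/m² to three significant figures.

Solar declination: sin δ = sin ε · sin λ_s = sin 23.44° × sin 326.6° = -0.21897, so δ = -12.649°.
cos H₀ = −tan(+5.0°) tan(-12.649°) = 0.0196, H₀ = 1.5512 rad.
Bracket: H₀ sin φ sin δ + cos φ cos δ sin H₀ = 1.5512×0.08716×-0.21897 + 0.99619×0.97573×0.99981 = -0.029605 + 0.971828 = 0.942223.
Q̄ = (S₀/π) × [bracket] = (1361/π) × 0.942223 = 408.19 W/m².
Daily total = Q̄ × 24.00 h × 3600 s/h = 408.19 × 24.00 × 3600 / 10⁶ = 35.27 MJ/m².

35.3 MJ/m²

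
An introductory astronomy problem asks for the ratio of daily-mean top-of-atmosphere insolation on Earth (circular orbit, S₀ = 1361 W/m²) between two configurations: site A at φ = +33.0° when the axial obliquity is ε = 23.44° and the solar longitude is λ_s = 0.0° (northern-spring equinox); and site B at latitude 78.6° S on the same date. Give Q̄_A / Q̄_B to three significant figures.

Q̄_A / Q̄_B ≈ 4.24

— Configuration A (φ=+33.0°):
Solar declination: sin δ = sin ε · sin λ_s = sin 23.44° × sin 0.0° = 0.00000, so δ = +0.000°.
cos H₀ = −tan(+33.0°) tan(+0.000°) = -0.0000, H₀ = 1.5708 rad.
Bracket: H₀ sin φ sin δ + cos φ cos δ sin H₀ = 1.5708×0.54464×0.00000 + 0.83867×1.00000×1.00000 = 0.000000 + 0.838670 = 0.838670.
Q̄ = (S₀/π) × [bracket] = (1361/π) × 0.838670 = 363.33 W/m².
— Configuration B (φ=-78.6°):
cos H₀ = −tan(-78.6°) tan(+0.000°) = 0.0000, H₀ = 1.5708 rad.
Bracket: H₀ sin φ sin δ + cos φ cos δ sin H₀ = 1.5708×-0.98027×0.00000 + 0.19766×1.00000×1.00000 = -0.000000 + 0.197660 = 0.197660.
Q̄ = (S₀/π) × [bracket] = (1361/π) × 0.197660 = 85.630 W/m².
Ratio Q̄_A / Q̄_B = 363.33 / 85.630 = 4.243.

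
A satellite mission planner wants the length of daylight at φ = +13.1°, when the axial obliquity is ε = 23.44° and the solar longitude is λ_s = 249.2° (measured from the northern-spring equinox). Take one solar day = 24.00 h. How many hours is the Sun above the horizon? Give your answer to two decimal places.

11.29 h

Solar declination: sin δ = sin ε · sin λ_s = sin 23.44° × sin 249.2° = -0.37186, so δ = -21.831°.
cos H₀ = −tan φ · tan δ = −tan(+13.1°) × tan(-21.831°) = 0.0932, so H₀ = 1.4774 rad = 84.65°.
Daylight = 2H₀/(2π) × 24.00 h = (1.4774/π) × 24.00 = 11.29 h.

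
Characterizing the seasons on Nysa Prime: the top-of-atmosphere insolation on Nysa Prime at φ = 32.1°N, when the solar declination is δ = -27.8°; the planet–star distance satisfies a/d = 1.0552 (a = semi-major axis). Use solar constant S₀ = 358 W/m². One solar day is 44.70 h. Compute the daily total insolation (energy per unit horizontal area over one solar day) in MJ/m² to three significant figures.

cos H₀ = −tan(+32.1°) tan(-27.800°) = 0.3307, H₀ = 1.2337 rad.
Bracket: H₀ sin φ sin δ + cos φ cos δ sin H₀ = 1.2337×0.53140×-0.46639 + 0.84712×0.88458×0.94372 = -0.305760 + 0.707172 = 0.401412.
Inverse-square distance factor (a/d)² = 1.0552² = 1.113447.
Q̄ = (S₀/π) × 1.113447 × [bracket] = (358/π) × 1.113447 × 0.401412 = 50.932 W/m².
Daily total = Q̄ × 44.70 h × 3600 s/h = 50.932 × 44.70 × 3600 / 10⁶ = 8.196 MJ/m².

8.20 MJ/m²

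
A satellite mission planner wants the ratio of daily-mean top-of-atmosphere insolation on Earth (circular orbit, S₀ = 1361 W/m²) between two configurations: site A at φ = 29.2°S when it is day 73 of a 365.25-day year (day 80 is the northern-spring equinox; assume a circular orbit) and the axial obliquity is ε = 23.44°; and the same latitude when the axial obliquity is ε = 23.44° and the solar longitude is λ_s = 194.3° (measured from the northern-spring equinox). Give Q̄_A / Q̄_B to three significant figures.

— Configuration A (φ=-29.2°):
Solar longitude: λ_s = 360° × (73 − 80)/365.25 = -6.899°, i.e. -6.899° + 360° = 353.101°.
sin δ = sin 23.44° × sin 353.101° = -0.04778, so δ = -2.739°.
cos H₀ = −tan(-29.2°) tan(-2.739°) = -0.0267, H₀ = 1.5975 rad.
Bracket: H₀ sin φ sin δ + cos φ cos δ sin H₀ = 1.5975×-0.48786×-0.04778 + 0.87292×0.99886×0.99964 = 0.037238 + 0.871611 = 0.908849.
Q̄ = (S₀/π) × [bracket] = (1361/π) × 0.908849 = 393.73 W/m².
— Configuration B (φ=-29.2°):
Solar declination: sin δ = sin ε · sin λ_s = sin 23.44° × sin 194.3° = -0.09825, so δ = -5.639°.
cos H₀ = −tan(-29.2°) tan(-5.639°) = -0.0552, H₀ = 1.6260 rad.
Bracket: H₀ sin φ sin δ + cos φ cos δ sin H₀ = 1.6260×-0.48786×-0.09825 + 0.87292×0.99516×0.99848 = 0.077938 + 0.867375 = 0.945313.
Q̄ = (S₀/π) × [bracket] = (1361/π) × 0.945313 = 409.53 W/m².
Ratio Q̄_A / Q̄_B = 393.73 / 409.53 = 0.9614.

Q̄_A / Q̄_B ≈ 0.961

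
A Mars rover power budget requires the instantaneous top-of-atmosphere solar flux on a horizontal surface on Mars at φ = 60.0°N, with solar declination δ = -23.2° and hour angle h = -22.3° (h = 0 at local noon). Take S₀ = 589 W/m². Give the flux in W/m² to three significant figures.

49.5 W/m²

cos θ_z = sin φ sin δ + cos φ cos δ cos h = -0.341164 + 0.425196 = 0.084032.
Flux = S₀ · cos θ_z = 589 × 0.084032 = 49.49 W/m².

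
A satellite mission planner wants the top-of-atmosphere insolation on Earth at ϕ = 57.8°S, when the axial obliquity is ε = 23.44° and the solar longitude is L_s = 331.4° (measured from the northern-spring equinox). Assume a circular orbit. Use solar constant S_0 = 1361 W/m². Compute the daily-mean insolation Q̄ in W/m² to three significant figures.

Solar declination: sin δ = sin ε · sin L_s = sin 23.44° × sin 331.4° = -0.19042, so δ = -10.977°.
cos h₀ = −tan(-57.8°) tan(-10.977°) = -0.3080, h₀ = 1.8839 rad.
Bracket: h₀ sin ϕ sin δ + cos ϕ cos δ sin h₀ = 1.8839×-0.84619×-0.19042 + 0.53288×0.98170×0.95138 = 0.303556 + 0.497694 = 0.801250.
Q̄ = (S_0/π) × [bracket] = (1361/π) × 0.801250 = 347.1 W/m².

Q̄ ≈ 347 W/m²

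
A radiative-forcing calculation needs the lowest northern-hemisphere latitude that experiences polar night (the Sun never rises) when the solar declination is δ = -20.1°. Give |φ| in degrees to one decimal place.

Polar night requires cos H₀ = −tan φ tan δ ≥ 1, i.e. tan φ tan δ ≤ −1.
The boundary is |tan φ| · |tan δ| = 1, so |φ| = 90° − |δ| = 90° − 20.1° = 69.9° in the northern hemisphere.

|φ| = 69.9°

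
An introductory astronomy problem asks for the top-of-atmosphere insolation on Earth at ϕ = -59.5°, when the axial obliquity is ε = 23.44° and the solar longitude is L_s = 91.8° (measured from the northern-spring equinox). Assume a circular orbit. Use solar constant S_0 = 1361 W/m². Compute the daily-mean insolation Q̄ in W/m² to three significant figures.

Q̄ ≈ 26.2 W/m²

Solar declination: sin δ = sin ε · sin L_s = sin 23.44° × sin 91.8° = 0.39759, so δ = +23.428°.
cos h₀ = −tan(-59.5°) tan(+23.428°) = 0.7356, h₀ = 0.7442 rad.
Bracket: h₀ sin ϕ sin δ + cos ϕ cos δ sin h₀ = 0.7442×-0.86163×0.39759 + 0.50754×0.91756×0.67739 = -0.254945 + 0.315459 = 0.060514.
Q̄ = (S_0/π) × [bracket] = (1361/π) × 0.060514 = 26.22 W/m².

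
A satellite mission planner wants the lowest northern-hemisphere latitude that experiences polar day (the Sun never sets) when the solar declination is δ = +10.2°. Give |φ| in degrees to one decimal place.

Polar day requires cos H₀ = −tan φ tan δ ≤ −1, i.e. tan φ tan δ ≥ 1.
The boundary is |tan φ| · |tan δ| = 1, so |φ| = 90° − |δ| = 90° − 10.2° = 79.8° in the northern hemisphere.

|φ| = 79.8°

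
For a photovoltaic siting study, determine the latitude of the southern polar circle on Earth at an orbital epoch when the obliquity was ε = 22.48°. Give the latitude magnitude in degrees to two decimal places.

67.52°

The polar circle is the lowest latitude that experiences at least one full rotation of continuous darkness at the northern-summer solstice; it lies at |φ| = 90° − ε = 90° − 22.48° = 67.52°.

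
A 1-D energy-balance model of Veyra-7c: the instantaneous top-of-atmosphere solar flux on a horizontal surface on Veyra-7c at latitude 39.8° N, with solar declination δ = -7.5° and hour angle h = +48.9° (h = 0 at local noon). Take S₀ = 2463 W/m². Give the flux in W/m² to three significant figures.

1.03e+03 W/m²

cos θ_z = sin φ sin δ + cos φ cos δ cos h = -0.083551 + 0.500730 = 0.417179.
Flux = S₀ · cos θ_z = 2463 × 0.417179 = 1028 W/m².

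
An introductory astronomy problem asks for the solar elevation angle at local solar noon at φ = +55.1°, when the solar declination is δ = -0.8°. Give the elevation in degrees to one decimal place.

34.1°

At local noon the hour angle is zero, so the zenith angle equals |φ − δ| = |+55.1° − (-0.800°)| = 55.900°.
Elevation = 90° − 55.900° = 34.1°.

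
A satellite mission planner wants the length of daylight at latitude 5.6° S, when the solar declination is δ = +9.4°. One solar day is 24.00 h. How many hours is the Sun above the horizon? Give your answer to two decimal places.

cos h₀ = −tan ϕ · tan δ = −tan(-5.6°) × tan(+9.400°) = 0.0162, so h₀ = 1.5546 rad = 89.07°.
Daylight = 2h₀/(2π) × 24.00 h = (1.5546/π) × 24.00 = 11.88 h.

11.88 h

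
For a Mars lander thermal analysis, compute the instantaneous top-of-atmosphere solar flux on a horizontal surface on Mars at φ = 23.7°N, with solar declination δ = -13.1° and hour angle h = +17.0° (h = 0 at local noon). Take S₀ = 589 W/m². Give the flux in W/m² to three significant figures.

449 W/m²

cos θ_z = sin φ sin δ + cos φ cos δ cos h = -0.091102 + 0.852864 = 0.761762.
Flux = S₀ · cos θ_z = 589 × 0.761762 = 448.7 W/m².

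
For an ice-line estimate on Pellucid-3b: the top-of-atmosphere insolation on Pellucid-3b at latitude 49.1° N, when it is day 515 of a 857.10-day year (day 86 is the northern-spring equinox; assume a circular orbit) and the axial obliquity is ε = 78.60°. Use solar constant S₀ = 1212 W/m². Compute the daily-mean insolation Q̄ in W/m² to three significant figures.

Solar longitude: λ_s = 360° × (515 − 86)/857.10 = 180.189°.
sin δ = sin 78.60° × sin 180.189° = -0.00323, so δ = -0.185°.
cos H₀ = −tan(+49.1°) tan(-0.185°) = 0.0037, H₀ = 1.5671 rad.
Bracket: H₀ sin φ sin δ + cos φ cos δ sin H₀ = 1.5671×0.75585×-0.00323 + 0.65474×0.99999×0.99999 = -0.003826 + 0.654727 = 0.650901.
Q̄ = (S₀/π) × [bracket] = (1212/π) × 0.650901 = 251.1 W/m².

Q̄ ≈ 251 W/m²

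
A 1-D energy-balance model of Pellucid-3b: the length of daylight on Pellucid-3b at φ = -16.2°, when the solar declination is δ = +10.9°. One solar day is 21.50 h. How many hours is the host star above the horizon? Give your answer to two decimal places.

cos H₀ = −tan φ · tan δ = −tan(-16.2°) × tan(+10.900°) = 0.0559, so H₀ = 1.5148 rad = 86.79°.
Daylight = 2H₀/(2π) × 21.50 h = (1.5148/π) × 21.50 = 10.37 h.

10.37 h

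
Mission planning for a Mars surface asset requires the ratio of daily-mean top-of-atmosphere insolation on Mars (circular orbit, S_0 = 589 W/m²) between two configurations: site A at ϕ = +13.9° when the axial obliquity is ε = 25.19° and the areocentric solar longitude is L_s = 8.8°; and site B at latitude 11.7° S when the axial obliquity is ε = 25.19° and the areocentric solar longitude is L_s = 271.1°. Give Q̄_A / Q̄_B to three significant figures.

— Configuration A (ϕ=+13.9°):
sin δ = sin 25.19° × sin 8.8° = 0.06511, so δ = +3.733°.
cos h₀ = −tan(+13.9°) tan(+3.733°) = -0.0161, h₀ = 1.5869 rad.
Bracket: h₀ sin ϕ sin δ + cos ϕ cos δ sin h₀ = 1.5869×0.24023×0.06511 + 0.97072×0.99788×0.99987 = 0.024821 + 0.968536 = 0.993357.
Q̄ = (S_0/π) × [bracket] = (589/π) × 0.993357 = 186.24 W/m².
— Configuration B (ϕ=-11.7°):
sin δ = sin 25.19° × sin 271.1° = -0.42554, so δ = -25.185°.
cos h₀ = −tan(-11.7°) tan(-25.185°) = -0.0974, h₀ = 1.6683 rad.
Bracket: h₀ sin ϕ sin δ + cos ϕ cos δ sin h₀ = 1.6683×-0.20279×-0.42554 + 0.97922×0.90494×0.99525 = 0.143966 + 0.881926 = 1.025892.
Q̄ = (S_0/π) × [bracket] = (589/π) × 1.025892 = 192.34 W/m².
Ratio Q̄_A / Q̄_B = 186.24 / 192.34 = 0.9683.

Q̄_A / Q̄_B ≈ 0.968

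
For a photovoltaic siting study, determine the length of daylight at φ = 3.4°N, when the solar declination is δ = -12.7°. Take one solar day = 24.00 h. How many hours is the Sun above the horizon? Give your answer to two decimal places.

cos H₀ = −tan φ · tan δ = −tan(+3.4°) × tan(-12.700°) = 0.0134, so H₀ = 1.5574 rad = 89.23°.
Daylight = 2H₀/(2π) × 24.00 h = (1.5574/π) × 24.00 = 11.90 h.

11.90 h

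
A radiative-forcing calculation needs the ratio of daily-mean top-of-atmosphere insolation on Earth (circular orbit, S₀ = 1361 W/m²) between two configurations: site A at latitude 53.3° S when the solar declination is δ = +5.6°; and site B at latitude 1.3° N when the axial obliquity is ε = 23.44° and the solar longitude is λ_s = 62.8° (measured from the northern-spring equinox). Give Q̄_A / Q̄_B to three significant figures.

Q̄_A / Q̄_B ≈ 0.503

— Configuration A (φ=-53.3°):
cos H₀ = −tan(-53.3°) tan(+5.600°) = 0.1315, H₀ = 1.4389 rad.
Bracket: H₀ sin φ sin δ + cos φ cos δ sin H₀ = 1.4389×-0.80178×0.09758 + 0.59763×0.99523×0.99131 = -0.112576 + 0.589611 = 0.477035.
Q̄ = (S₀/π) × [bracket] = (1361/π) × 0.477035 = 206.66 W/m².
— Configuration B (φ=+1.3°):
Solar declination: sin δ = sin ε · sin λ_s = sin 23.44° × sin 62.8° = 0.35380, so δ = +20.720°.
cos H₀ = −tan(+1.3°) tan(+20.720°) = -0.0086, H₀ = 1.5794 rad.
Bracket: H₀ sin φ sin δ + cos φ cos δ sin H₀ = 1.5794×0.02269×0.35380 + 0.99974×0.93532×0.99996 = 0.012679 + 0.935039 = 0.947718.
Q̄ = (S₀/π) × [bracket] = (1361/π) × 0.947718 = 410.57 W/m².
Ratio Q̄_A / Q̄_B = 206.66 / 410.57 = 0.5033.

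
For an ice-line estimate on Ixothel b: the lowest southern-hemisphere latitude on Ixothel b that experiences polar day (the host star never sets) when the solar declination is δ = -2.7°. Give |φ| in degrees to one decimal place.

Polar day requires cos H₀ = −tan φ tan δ ≤ −1, i.e. tan φ tan δ ≥ 1.
The boundary is |tan φ| · |tan δ| = 1, so |φ| = 90° − |δ| = 90° − 2.7° = 87.3° in the southern hemisphere.

|φ| = 87.3°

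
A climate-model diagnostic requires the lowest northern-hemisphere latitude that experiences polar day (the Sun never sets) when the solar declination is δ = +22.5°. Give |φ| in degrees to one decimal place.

Polar day requires cos H₀ = −tan φ tan δ ≤ −1, i.e. tan φ tan δ ≥ 1.
The boundary is |tan φ| · |tan δ| = 1, so |φ| = 90° − |δ| = 90° − 22.5° = 67.5° in the northern hemisphere.

|φ| = 67.5°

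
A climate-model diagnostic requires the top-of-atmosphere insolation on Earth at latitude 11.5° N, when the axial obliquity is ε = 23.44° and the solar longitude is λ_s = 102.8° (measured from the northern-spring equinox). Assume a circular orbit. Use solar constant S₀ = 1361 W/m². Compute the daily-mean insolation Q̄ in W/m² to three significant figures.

Solar declination: sin δ = sin ε · sin λ_s = sin 23.44° × sin 102.8° = 0.38790, so δ = +22.824°.
cos H₀ = −tan(+11.5°) tan(+22.824°) = -0.0856, H₀ = 1.6565 rad.
Bracket: H₀ sin φ sin δ + cos φ cos δ sin H₀ = 1.6565×0.19937×0.38790 + 0.97992×0.92170×0.99633 = 0.128106 + 0.899878 = 1.027984.
Q̄ = (S₀/π) × [bracket] = (1361/π) × 1.027984 = 445.3 W/m².

Q̄ ≈ 445 W/m²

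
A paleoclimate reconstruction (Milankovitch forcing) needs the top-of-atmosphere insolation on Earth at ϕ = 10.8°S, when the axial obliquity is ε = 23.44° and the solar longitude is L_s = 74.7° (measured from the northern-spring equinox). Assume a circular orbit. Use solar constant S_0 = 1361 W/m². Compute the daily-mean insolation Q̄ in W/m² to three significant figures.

Solar declination: sin δ = sin ε · sin L_s = sin 23.44° × sin 74.7° = 0.38369, so δ = +22.562°.
cos h₀ = −tan(-10.8°) tan(+22.562°) = 0.0793, h₀ = 1.4915 rad.
Bracket: h₀ sin ϕ sin δ + cos ϕ cos δ sin h₀ = 1.4915×-0.18738×0.38369 + 0.98229×0.92346×0.99685 = -0.107233 + 0.904248 = 0.797015.
Q̄ = (S_0/π) × [bracket] = (1361/π) × 0.797015 = 345.3 W/m².

Q̄ ≈ 345 W/m²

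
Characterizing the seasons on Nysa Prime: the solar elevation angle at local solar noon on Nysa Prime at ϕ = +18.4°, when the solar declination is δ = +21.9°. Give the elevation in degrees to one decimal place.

86.5°

At local noon the hour angle is zero, so the zenith angle equals |ϕ − δ| = |+18.4° − (+21.900°)| = 3.500°.
Elevation = 90° − 3.500° = 86.5°.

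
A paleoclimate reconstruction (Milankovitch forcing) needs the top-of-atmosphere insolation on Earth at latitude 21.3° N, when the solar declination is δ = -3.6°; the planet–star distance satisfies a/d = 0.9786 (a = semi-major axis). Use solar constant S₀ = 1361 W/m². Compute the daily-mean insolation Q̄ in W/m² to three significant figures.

cos H₀ = −tan(+21.3°) tan(-3.600°) = 0.0245, H₀ = 1.5463 rad.
Bracket: H₀ sin φ sin δ + cos φ cos δ sin H₀ = 1.5463×0.36325×-0.06279 + 0.93169×0.99803×0.99970 = -0.035269 + 0.929576 = 0.894307.
Inverse-square distance factor (a/d)² = 0.9786² = 0.957658.
Q̄ = (S₀/π) × 0.957658 × [bracket] = (1361/π) × 0.957658 × 0.894307 = 371.0 W/m².

Q̄ ≈ 371 W/m²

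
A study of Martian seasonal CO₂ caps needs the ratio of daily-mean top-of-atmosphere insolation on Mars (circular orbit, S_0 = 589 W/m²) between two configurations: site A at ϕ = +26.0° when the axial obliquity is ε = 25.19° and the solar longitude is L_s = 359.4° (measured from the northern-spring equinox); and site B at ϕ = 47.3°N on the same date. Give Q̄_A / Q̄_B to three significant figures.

— Configuration A (ϕ=+26.0°):
Solar declination: sin δ = sin ε · sin L_s = sin 25.19° × sin 359.4° = -0.00446, so δ = -0.255°.
cos h₀ = −tan(+26.0°) tan(-0.255°) = 0.0022, h₀ = 1.5686 rad.
Bracket: h₀ sin ϕ sin δ + cos ϕ cos δ sin h₀ = 1.5686×0.43837×-0.00446 + 0.89879×0.99999×1.00000 = -0.003067 + 0.898781 = 0.895714.
Q̄ = (S_0/π) × [bracket] = (589/π) × 0.895714 = 167.93 W/m².
— Configuration B (ϕ=+47.3°):
cos h₀ = −tan(+47.3°) tan(-0.255°) = 0.0048, h₀ = 1.5660 rad.
Bracket: h₀ sin ϕ sin δ + cos ϕ cos δ sin h₀ = 1.5660×0.73491×-0.00446 + 0.67816×0.99999×0.99999 = -0.005133 + 0.678146 = 0.673013.
Q̄ = (S_0/π) × [bracket] = (589/π) × 0.673013 = 126.18 W/m².
Ratio Q̄_A / Q̄_B = 167.93 / 126.18 = 1.331.

Q̄_A / Q̄_B ≈ 1.33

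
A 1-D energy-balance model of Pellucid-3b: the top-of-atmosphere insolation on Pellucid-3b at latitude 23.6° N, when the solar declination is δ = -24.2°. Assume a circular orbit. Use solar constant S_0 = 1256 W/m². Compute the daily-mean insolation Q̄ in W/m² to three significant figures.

cos h₀ = −tan(+23.6°) tan(-24.200°) = 0.1963, h₀ = 1.3732 rad.
Bracket: h₀ sin ϕ sin δ + cos ϕ cos δ sin h₀ = 1.3732×0.40035×-0.40992 + 0.91636×0.91212×0.98053 = -0.225358 + 0.819557 = 0.594199.
Q̄ = (S_0/π) × [bracket] = (1256/π) × 0.594199 = 237.6 W/m².

Q̄ ≈ 238 W/m²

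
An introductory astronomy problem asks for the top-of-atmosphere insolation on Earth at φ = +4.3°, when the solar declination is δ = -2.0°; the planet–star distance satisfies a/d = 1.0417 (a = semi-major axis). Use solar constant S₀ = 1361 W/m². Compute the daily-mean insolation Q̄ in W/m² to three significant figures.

cos H₀ = −tan(+4.3°) tan(-2.000°) = 0.0026, H₀ = 1.5682 rad.
Bracket: H₀ sin φ sin δ + cos φ cos δ sin H₀ = 1.5682×0.07498×-0.03490 + 0.99719×0.99939×1.00000 = -0.004104 + 0.996582 = 0.992478.
Inverse-square distance factor (a/d)² = 1.0417² = 1.085139.
Q̄ = (S₀/π) × 1.085139 × [bracket] = (1361/π) × 1.085139 × 0.992478 = 466.6 W/m².

Q̄ ≈ 467 W/m²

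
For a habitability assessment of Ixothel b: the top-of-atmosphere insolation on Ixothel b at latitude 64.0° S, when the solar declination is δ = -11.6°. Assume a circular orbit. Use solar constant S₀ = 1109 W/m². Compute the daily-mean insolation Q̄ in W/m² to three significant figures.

Q̄ ≈ 265 W/m²

cos H₀ = −tan(-64.0°) tan(-11.600°) = -0.4209, H₀ = 2.0052 rad.
Bracket: H₀ sin φ sin δ + cos φ cos δ sin H₀ = 2.0052×-0.89879×-0.20108 + 0.43837×0.97958×0.90712 = 0.362397 + 0.389534 = 0.751931.
Q̄ = (S₀/π) × [bracket] = (1109/π) × 0.751931 = 265.4 W/m².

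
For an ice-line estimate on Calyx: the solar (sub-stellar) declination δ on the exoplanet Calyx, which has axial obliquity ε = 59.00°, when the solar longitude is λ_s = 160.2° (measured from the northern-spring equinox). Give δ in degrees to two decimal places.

sin δ = sin ε · sin λ_s = sin 59.00° × sin 160.2° = 0.290355.
δ = arcsin(0.290355) = +16.88°.

δ = +16.88°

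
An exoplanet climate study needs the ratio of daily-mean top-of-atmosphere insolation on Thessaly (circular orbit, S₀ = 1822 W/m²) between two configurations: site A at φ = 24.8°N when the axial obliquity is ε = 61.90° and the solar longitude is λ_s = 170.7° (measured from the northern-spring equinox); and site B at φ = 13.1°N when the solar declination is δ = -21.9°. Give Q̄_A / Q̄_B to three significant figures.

— Configuration A (φ=+24.8°):
Solar declination: sin δ = sin ε · sin λ_s = sin 61.90° × sin 170.7° = 0.14256, so δ = +8.196°.
cos H₀ = −tan(+24.8°) tan(+8.196°) = -0.0665, H₀ = 1.6374 rad.
Bracket: H₀ sin φ sin δ + cos φ cos δ sin H₀ = 1.6374×0.41945×0.14256 + 0.90778×0.98979×0.99778 = 0.097911 + 0.896517 = 0.994428.
Q̄ = (S₀/π) × [bracket] = (1822/π) × 0.994428 = 576.73 W/m².
— Configuration B (φ=+13.1°):
cos H₀ = −tan(+13.1°) tan(-21.900°) = 0.0935, H₀ = 1.4771 rad.
Bracket: H₀ sin φ sin δ + cos φ cos δ sin H₀ = 1.4771×0.22665×-0.37299 + 0.97398×0.92784×0.99561 = -0.124871 + 0.899730 = 0.774859.
Q̄ = (S₀/π) × [bracket] = (1822/π) × 0.774859 = 449.39 W/m².
Ratio Q̄_A / Q̄_B = 576.73 / 449.39 = 1.283.

Q̄_A / Q̄_B ≈ 1.28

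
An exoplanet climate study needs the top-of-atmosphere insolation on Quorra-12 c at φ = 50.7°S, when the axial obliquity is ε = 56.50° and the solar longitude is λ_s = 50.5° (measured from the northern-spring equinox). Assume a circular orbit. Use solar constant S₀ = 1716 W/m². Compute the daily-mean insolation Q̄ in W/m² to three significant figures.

Q̄ ≈ 0.00 W/m²

Solar declination: sin δ = sin ε · sin λ_s = sin 56.50° × sin 50.5° = 0.64345, so δ = +40.049°.
cos H₀ = −tan(-50.7°) tan(+40.049°) = 1.0270 ≥ 1 ⇒ polar night, H₀ = 0 and Q̄ = 0.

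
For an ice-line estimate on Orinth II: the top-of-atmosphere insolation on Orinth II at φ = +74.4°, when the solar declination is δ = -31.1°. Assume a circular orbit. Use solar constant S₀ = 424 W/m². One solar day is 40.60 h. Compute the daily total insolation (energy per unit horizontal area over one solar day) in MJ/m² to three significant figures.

cos H₀ = −tan(+74.4°) tan(-31.100°) = 2.1606 ≥ 1 ⇒ polar night, H₀ = 0 and Q̄ = 0.
Daily total = Q̄ × 40.60 h × 3600 s/h = 0.00 MJ/m².

0.00 MJ/m²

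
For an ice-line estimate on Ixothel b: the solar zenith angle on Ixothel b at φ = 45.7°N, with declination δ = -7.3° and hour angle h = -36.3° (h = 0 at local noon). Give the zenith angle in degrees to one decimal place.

θ_z = 62.1°

cos θ_z = sin φ sin δ + cos φ cos δ cos h = -0.090939 + 0.558310 = 0.467371.
θ_z = arccos(0.467371) = 62.1°.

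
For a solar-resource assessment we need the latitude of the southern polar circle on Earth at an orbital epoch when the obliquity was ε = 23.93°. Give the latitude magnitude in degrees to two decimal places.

66.07°

The polar circle is the lowest latitude that experiences at least one full rotation of continuous darkness at the northern-summer solstice; it lies at |φ| = 90° − ε = 90° − 23.93° = 66.07°.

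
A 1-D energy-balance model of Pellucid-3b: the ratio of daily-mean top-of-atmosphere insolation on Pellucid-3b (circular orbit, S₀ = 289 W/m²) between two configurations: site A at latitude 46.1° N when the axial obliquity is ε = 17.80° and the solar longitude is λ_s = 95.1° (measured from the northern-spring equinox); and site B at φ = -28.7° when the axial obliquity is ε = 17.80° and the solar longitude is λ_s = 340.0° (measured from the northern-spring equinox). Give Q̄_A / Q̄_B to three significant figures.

Q̄_A / Q̄_B ≈ 1.09

— Configuration A (φ=+46.1°):
Solar declination: sin δ = sin ε · sin λ_s = sin 17.80° × sin 95.1° = 0.30449, so δ = +17.727°.
cos H₀ = −tan(+46.1°) tan(+17.727°) = -0.3322, H₀ = 1.9094 rad.
Bracket: H₀ sin φ sin δ + cos φ cos δ sin H₀ = 1.9094×0.72055×0.30449 + 0.69340×0.95252×0.94322 = 0.418923 + 0.622975 = 1.041898.
Q̄ = (S₀/π) × [bracket] = (289/π) × 1.041898 = 95.846 W/m².
— Configuration B (φ=-28.7°):
Solar declination: sin δ = sin ε · sin λ_s = sin 17.80° × sin 340.0° = -0.10455, so δ = -6.001°.
cos H₀ = −tan(-28.7°) tan(-6.001°) = -0.0576, H₀ = 1.6284 rad.
Bracket: H₀ sin φ sin δ + cos φ cos δ sin H₀ = 1.6284×-0.48022×-0.10455 + 0.87715×0.99452×0.99834 = 0.081757 + 0.870895 = 0.952652.
Q̄ = (S₀/π) × [bracket] = (289/π) × 0.952652 = 87.636 W/m².
Ratio Q̄_A / Q̄_B = 95.846 / 87.636 = 1.094.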